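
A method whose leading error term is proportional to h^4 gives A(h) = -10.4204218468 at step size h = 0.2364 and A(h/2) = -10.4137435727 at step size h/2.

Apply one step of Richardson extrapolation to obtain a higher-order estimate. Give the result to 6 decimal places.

-10.413298

The method has order 4: 2^4 = 16.
Difference of the inputs: -10.4137435727 − (-10.4204218468) = 0.0066782741
Divide by 2^4 − 1 = 15: 0.0066782741/15 = 0.0004452183
R = -10.4137435727 + 0.0004452183 = -10.4132983544
Correction |R − A(h/2)| = 4.452e-04; gap |A(h/2) − A(h)| = 6.678e-03.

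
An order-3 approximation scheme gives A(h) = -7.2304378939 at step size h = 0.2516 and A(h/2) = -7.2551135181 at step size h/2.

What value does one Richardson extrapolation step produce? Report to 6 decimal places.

Method order is 3; weight 2^3 = 8.
8 × (-7.2551135181) − (-7.2304378939) = -50.8104702509
(8 × (-7.2551135181) − (-7.2304378939))/(8 − 1) = -7.2586386073

-7.258639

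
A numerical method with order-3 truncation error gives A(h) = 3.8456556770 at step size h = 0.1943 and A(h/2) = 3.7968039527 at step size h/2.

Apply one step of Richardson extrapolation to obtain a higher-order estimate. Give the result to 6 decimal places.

3.789825

Error is O(h^3); halving h shrinks it by 2^3 = 8.
8 × 3.7968039527 = 30.3744316216; 30.3744316216 − 3.8456556770 = 26.5287759446
26.5287759446 ÷ 7 = 3.7898251349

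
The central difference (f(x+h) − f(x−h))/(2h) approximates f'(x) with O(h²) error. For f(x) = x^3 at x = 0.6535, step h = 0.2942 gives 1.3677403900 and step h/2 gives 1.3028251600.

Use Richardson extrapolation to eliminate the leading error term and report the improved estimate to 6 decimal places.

1.281187

r = 2, so 2^r = 4.
Difference of the inputs: 1.3028251600 − 1.3677403900 = -0.0649152300
Correction (A(h/2) − A(h))/(4 − 1) = (-0.0649152300)/3 = -0.0216384100
R = A(h/2) + (A(h/2) − A(h))/3 = 1.3028251600 − 0.0216384100 = 1.2811867500
Shift from A(h/2): −0.0216384100.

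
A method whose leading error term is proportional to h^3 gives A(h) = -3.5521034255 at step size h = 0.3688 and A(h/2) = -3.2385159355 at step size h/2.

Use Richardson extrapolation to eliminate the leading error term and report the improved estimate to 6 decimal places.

r = 3: numerator weight 8, denominator 7.
Difference of the inputs: -3.2385159355 − (-3.5521034255) = 0.3135874900
Divide by 2^3 − 1 = 7: 0.3135874900/7 = 0.0447982129
R = A(h/2) + (A(h/2) − A(h))/7 = -3.2385159355 + 0.0447982129 = -3.1937177226

-3.193718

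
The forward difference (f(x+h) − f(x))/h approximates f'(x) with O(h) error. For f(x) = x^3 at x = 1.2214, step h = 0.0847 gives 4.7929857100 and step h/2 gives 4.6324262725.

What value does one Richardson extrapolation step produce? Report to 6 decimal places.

4.471867

With r = 1 the leading error scales as h^1, so the weight is 2^1 = 2.
2^1·A(h/2) = 9.2648525450; minus A(h) gives 4.4718668350.
Extrapolated: 4.4718668350 / 1 = 4.4718668350
Gap between inputs: 1.606e-01; correction applied: −0.1605594375.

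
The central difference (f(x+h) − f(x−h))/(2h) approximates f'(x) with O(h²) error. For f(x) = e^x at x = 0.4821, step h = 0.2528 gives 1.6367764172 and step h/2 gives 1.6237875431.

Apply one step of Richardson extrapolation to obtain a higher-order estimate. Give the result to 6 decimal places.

r = 2, so 2^r = 4.
4·1.6237875431 − 1.6367764172 = 4.8583737552
4.8583737552 ÷ 3 = 1.6194579184

1.619458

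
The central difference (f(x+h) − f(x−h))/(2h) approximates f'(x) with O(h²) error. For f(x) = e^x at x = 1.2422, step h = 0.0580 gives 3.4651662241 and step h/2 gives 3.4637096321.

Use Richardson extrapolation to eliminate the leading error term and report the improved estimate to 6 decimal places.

3.463224

r = 2: numerator weight 4, denominator 3.
2^2·A(h/2) = 13.8548385284; minus A(h) gives 10.3896723043.
Denominator 4 − 1 = 3.
Extrapolated: 10.3896723043 / 3 = 3.4632241014
Shift from A(h/2): −0.0004855307.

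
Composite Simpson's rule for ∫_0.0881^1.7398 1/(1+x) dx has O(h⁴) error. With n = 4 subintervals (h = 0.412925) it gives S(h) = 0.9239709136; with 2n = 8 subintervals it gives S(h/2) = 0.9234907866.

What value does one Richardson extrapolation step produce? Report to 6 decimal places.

Error is O(h^4); halving h shrinks it by 2^4 = 16.
Weighted: 14.7758525856 − 0.9239709136 = 13.8518816720
Denominator 16 − 1 = 15.
13.8518816720 ÷ 15 = 0.9234587781

0.923459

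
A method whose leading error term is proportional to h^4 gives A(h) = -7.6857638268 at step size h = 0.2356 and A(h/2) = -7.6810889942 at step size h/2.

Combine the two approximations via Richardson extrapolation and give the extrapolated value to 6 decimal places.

-7.680777

The method has order 4: 2^4 = 16.
16*(-7.6810889942) − (-7.6857638268) = -115.2116600804
Divide by 2^4 − 1 = 15.
So the Richardson estimate is -7.6807773387.
Correction |R − A(h/2)| = 3.117e-04; gap |A(h/2) − A(h)| = 4.675e-03.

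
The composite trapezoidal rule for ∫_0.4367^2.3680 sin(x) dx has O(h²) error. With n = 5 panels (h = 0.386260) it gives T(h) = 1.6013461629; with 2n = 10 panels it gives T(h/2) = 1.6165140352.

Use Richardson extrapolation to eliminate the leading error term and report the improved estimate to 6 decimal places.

1.621570

The method has order 2: 2^2 = 4.
A(h/2) − A(h) = 1.6165140352 − 1.6013461629 = 0.0151678723
Divide by 2^2 − 1 = 3: 0.0151678723/3 = 0.0050559574
R = 1.6165140352 + 0.0050559574 = 1.6215699926
Correction |R − A(h/2)| = 5.056e-03; gap |A(h/2) − A(h)| = 1.517e-02.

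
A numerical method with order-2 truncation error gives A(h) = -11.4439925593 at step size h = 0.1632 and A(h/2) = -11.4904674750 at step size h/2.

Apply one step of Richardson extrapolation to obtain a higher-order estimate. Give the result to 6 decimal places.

The method has order 2: 2^2 = 4.
2^2 × A(h/2) = -45.9618699000; minus A(h) gives -34.5178773407.
Denominator 4 − 1 = 3.
Result: -11.5059591136
Gap between inputs: 4.647e-02; correction applied: −0.0154916386.

-11.505959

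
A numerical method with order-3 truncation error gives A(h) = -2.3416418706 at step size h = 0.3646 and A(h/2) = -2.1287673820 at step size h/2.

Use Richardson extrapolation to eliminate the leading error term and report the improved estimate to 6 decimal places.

r = 3: numerator weight 8, denominator 7.
2^3 × A(h/2) = -17.0301390560; minus A(h) gives -14.6884971854.
Divide by 2^3 − 1 = 7.
R = (-14.6884971854)/7 = -2.0983567408

-2.098357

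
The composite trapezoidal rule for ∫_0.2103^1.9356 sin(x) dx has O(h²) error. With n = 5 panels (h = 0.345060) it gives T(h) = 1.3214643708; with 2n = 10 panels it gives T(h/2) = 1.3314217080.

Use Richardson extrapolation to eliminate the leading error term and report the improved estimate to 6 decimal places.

1.334741

Error is O(h^2); halving h shrinks it by 2^2 = 4.
Top: 4(1.3314217080) − (1.3214643708) = 4.0042224612
Denominator 4 − 1 = 3.
R = 4.0042224612/3 = 1.3347408204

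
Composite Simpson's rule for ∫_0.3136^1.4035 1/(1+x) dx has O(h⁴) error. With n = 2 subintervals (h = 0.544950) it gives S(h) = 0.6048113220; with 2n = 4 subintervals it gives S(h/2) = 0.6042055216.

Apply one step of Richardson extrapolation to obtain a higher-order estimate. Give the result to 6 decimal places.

0.604165

Method order is 4; weight 2^4 = 16.
16*0.6042055216 − 0.6048113220 = 9.0624770236
Divide by 2^4 − 1 = 15.
Result: 0.6041651349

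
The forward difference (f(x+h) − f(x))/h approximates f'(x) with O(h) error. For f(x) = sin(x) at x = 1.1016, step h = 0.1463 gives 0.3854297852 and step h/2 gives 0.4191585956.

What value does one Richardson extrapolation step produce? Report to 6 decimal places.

0.452887

r = 1: numerator weight 2, denominator 1.
2^1*A(h/2) = 0.8383171912; minus A(h) gives 0.4528874060.
(2*0.4191585956 − 0.3854297852)/(2 − 1) = 0.4528874060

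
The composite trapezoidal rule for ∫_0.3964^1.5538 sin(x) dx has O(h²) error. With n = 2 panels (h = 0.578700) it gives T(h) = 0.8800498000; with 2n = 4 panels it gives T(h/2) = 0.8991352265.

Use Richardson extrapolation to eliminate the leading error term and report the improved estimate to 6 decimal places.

The method has order 2: 2^2 = 4.
2^2×A(h/2) = 3.5965409060; minus A(h) gives 2.7164911060.
Divide by 2^2 − 1 = 3.
Result: 0.9054970353
Gap between inputs: 1.909e-02; correction applied: +0.0063618088.

0.905497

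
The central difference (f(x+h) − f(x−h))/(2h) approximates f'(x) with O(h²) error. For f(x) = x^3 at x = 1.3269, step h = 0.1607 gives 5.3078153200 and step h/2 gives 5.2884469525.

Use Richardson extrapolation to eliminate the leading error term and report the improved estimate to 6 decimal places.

The method has order 2: 2^2 = 4.
A(h/2) − A(h) = 5.2884469525 − 5.3078153200 = -0.0193683675
Divide by 2^2 − 1 = 3: (-0.0193683675)/3 = -0.0064561225
R = A(h/2) + (A(h/2) − A(h))/3 = 5.2884469525 − 0.0064561225 = 5.2819908300
Correction |R − A(h/2)| = 6.456e-03; gap |A(h/2) − A(h)| = 1.937e-02.

5.281991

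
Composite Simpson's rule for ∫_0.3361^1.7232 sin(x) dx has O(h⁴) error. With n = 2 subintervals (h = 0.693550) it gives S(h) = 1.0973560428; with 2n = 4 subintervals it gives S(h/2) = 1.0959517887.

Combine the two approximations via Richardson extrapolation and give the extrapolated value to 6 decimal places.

r = 4: numerator weight 16, denominator 15.
A(h/2) − A(h) = 1.0959517887 − 1.0973560428 = -0.0014042541
Correction (A(h/2) − A(h))/(16 − 1) = (-0.0014042541)/15 = -0.0000936169
R = 1.0959517887 − 0.0000936169 = 1.0958581718
Shift from A(h/2): −0.0000936169.

1.095858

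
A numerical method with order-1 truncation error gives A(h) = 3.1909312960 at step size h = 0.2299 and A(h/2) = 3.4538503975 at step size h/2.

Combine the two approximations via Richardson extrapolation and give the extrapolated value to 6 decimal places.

3.716769

With r = 1 the leading error scales as h^1, so the weight is 2^1 = 2.
Numerator 2*A(h/2) − A(h) = 2*3.4538503975 − 3.1909312960 = 3.7167694990
Divide by 2^1 − 1 = 1.
(2*3.4538503975 − 3.1909312960)/(2 − 1) = 3.7167694990
Shift from A(h/2): +0.2629191015.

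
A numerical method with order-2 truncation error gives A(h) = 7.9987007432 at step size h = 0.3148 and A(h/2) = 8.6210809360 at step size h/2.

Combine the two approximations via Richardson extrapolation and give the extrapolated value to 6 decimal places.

Order 2 gives 2^r = 4 and 2^r − 1 = 3.
4×8.6210809360 = 34.4843237440; subtract 7.9987007432 → 26.4856230008
R = 26.4856230008/3 = 8.8285410003

8.828541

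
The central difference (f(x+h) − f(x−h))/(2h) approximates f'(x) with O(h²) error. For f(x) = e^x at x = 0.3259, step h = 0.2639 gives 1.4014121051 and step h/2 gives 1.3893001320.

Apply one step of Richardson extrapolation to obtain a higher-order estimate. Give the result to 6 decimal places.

1.385263

Error is O(h^2); halving h shrinks it by 2^2 = 4.
Top: 4(1.3893001320) − (1.4014121051) = 4.1557884229
Denominator 4 − 1 = 3.
So the Richardson estimate is 1.3852628076.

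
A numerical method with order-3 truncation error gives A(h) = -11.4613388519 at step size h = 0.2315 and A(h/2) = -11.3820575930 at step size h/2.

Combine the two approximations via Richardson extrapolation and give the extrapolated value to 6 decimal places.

r = 3, so 2^r = 8.
Weighted: (-91.0564607440) − (-11.4613388519) = -79.5951218921
Denominator 8 − 1 = 7.
Extrapolated: (-79.5951218921) / 7 = -11.3707316989
Shift from A(h/2): +0.0113258941.

-11.370732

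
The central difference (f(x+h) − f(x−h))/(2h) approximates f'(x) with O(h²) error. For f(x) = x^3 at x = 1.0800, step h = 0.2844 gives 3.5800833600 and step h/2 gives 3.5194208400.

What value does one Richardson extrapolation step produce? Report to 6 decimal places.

r = 2: numerator weight 4, denominator 3.
Top: 4(3.5194208400) − (3.5800833600) = 10.4976000000
R = 10.4976000000/3 = 3.4992000000
Gap between inputs: 6.066e-02; correction applied: −0.0202208400.

3.499200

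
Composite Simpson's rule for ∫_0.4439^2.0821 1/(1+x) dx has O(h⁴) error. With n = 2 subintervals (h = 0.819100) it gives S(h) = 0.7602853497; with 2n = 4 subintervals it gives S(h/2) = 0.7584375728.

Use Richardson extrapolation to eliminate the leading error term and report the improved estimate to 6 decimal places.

0.758314

Error is O(h^4); halving h shrinks it by 2^4 = 16.
Top: 16(0.7584375728) − (0.7602853497) = 11.3747158151
Divide by 2^4 − 1 = 15.
(16×0.7584375728 − 0.7602853497)/(16 − 1) = 0.7583143877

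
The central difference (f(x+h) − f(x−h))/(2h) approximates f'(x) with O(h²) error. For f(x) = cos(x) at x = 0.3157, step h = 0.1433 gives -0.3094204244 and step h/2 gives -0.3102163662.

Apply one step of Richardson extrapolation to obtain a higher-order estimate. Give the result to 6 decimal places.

r = 2: numerator weight 4, denominator 3.
Difference of the inputs: -0.3102163662 − (-0.3094204244) = -0.0007959418
Correction (A(h/2) − A(h))/(4 − 1) = (-0.0007959418)/3 = -0.0002653139
R = A(h/2) + (A(h/2) − A(h))/3 = -0.3102163662 − 0.0002653139 = -0.3104816801
Gap between inputs: 7.959e-04; correction applied: −0.0002653139.

-0.310482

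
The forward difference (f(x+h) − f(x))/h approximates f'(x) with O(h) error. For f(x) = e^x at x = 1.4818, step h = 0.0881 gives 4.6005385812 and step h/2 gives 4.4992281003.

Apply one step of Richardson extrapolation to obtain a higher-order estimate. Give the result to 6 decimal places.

4.397918

Error is O(h^1); halving h shrinks it by 2^1 = 2.
2×4.4992281003 − 4.6005385812 = 4.3979176194
(2×4.4992281003 − 4.6005385812)/(2 − 1) = 4.3979176194
Shift from A(h/2): −0.1013104809.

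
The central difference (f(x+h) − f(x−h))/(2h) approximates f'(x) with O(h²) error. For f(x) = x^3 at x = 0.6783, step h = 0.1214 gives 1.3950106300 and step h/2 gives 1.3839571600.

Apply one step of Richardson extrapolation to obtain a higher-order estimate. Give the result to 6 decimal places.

1.380273

Error is O(h^2); halving h shrinks it by 2^2 = 4.
4·1.3839571600 − 1.3950106300 = 4.1408180100
Divide by 2^2 − 1 = 3.
Result: 1.3802726700
Gap between inputs: 1.105e-02; correction applied: −0.0036844900.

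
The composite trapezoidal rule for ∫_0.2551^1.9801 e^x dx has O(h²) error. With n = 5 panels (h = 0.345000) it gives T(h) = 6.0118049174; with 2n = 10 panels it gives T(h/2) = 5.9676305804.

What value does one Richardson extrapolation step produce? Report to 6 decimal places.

The method has order 2: 2^2 = 4.
4·5.9676305804 = 23.8705223216; subtract 6.0118049174 → 17.8587174042
(4·5.9676305804 − 6.0118049174)/(4 − 1) = 5.9529058014

5.952906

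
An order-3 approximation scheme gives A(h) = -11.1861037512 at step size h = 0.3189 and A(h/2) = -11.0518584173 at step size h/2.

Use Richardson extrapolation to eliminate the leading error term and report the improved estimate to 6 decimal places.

-11.032681

Error is O(h^3); halving h shrinks it by 2^3 = 8.
Difference of the inputs: -11.0518584173 − (-11.1861037512) = 0.1342453339
Divide by 2^3 − 1 = 7: 0.1342453339/7 = 0.0191779048
R = -11.0518584173 + 0.0191779048 = -11.0326805125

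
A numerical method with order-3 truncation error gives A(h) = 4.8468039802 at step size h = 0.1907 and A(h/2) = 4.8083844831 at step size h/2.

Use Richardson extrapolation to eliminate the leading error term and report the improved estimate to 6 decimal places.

4.802896

r = 3, so 2^r = 8.
Numerator 8 × A(h/2) − A(h) = 8 × 4.8083844831 − 4.8468039802 = 33.6202718846
Denominator 8 − 1 = 7.
Result: 4.8028959835
Gap between inputs: 3.842e-02; correction applied: −0.0054884996.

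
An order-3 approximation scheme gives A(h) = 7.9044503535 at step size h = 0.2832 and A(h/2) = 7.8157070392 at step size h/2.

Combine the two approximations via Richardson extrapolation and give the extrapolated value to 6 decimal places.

7.803029

With r = 3 the leading error scales as h^3, so the weight is 2^3 = 8.
8*7.8157070392 − 7.9044503535 = 54.6212059601
Divide by 2^3 − 1 = 7.
Extrapolated: 54.6212059601 / 7 = 7.8030294229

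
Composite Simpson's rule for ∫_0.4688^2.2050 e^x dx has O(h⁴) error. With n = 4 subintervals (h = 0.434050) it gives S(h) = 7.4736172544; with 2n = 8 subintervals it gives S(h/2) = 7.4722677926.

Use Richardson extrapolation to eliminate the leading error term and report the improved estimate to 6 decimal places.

7.472178

With r = 4 the leading error scales as h^4, so the weight is 2^4 = 16.
Numerator 16·A(h/2) − A(h) = 16·7.4722677926 − 7.4736172544 = 112.0826674272
Denominator 16 − 1 = 15.
Result: 7.4721778285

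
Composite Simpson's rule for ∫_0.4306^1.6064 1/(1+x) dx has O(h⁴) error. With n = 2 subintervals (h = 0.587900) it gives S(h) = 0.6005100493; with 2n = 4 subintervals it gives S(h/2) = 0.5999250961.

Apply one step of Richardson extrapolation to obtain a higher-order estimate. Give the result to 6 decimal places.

0.599886

Method order is 4; weight 2^4 = 16.
Numerator 16 × A(h/2) − A(h) = 16 × 0.5999250961 − 0.6005100493 = 8.9982914883
Divide by 2^4 − 1 = 15.
(16 × 0.5999250961 − 0.6005100493)/(16 − 1) = 0.5998860992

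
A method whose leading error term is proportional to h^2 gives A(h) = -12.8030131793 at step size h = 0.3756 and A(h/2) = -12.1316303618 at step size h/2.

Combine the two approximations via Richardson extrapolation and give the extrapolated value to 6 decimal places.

r = 2, so 2^r = 4.
Top: 4(-12.1316303618) − (-12.8030131793) = -35.7235082679
Extrapolated: (-35.7235082679) / 3 = -11.9078360893
Shift from A(h/2): +0.2237942725.

-11.907836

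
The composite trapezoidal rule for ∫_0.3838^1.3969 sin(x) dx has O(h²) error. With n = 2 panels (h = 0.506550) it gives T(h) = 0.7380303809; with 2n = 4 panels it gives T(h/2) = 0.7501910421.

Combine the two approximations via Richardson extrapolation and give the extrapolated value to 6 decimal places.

r = 2: numerator weight 4, denominator 3.
4 × 0.7501910421 = 3.0007641684; subtract 0.7380303809 → 2.2627337875
Denominator 4 − 1 = 3.
Extrapolated: 2.2627337875 / 3 = 0.7542445958
Gap between inputs: 1.216e-02; correction applied: +0.0040535537.

0.754245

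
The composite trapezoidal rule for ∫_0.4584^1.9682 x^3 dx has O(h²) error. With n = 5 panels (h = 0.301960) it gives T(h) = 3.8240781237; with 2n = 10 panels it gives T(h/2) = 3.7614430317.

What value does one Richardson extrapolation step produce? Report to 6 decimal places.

The method has order 2: 2^2 = 4.
4×3.7614430317 = 15.0457721268; 15.0457721268 − 3.8240781237 = 11.2216940031
Divide by 2^2 − 1 = 3.
11.2216940031 ÷ 3 = 3.7405646677

3.740565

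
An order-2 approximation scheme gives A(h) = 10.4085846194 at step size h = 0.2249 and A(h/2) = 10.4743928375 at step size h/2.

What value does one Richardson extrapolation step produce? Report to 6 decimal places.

10.496329

Leading term ∝ h^2; use weight 4 = 2^2.
2^2·A(h/2) = 41.8975713500; minus A(h) gives 31.4889867306.
Denominator 4 − 1 = 3.
So the Richardson estimate is 10.4963289102.
Gap between inputs: 6.581e-02; correction applied: +0.0219360727.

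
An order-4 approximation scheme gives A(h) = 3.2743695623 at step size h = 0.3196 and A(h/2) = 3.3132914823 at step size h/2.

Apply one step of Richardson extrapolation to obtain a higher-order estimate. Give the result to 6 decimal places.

Order 4 gives 2^r = 16 and 2^r − 1 = 15.
2^4·A(h/2) = 53.0126637168; minus A(h) gives 49.7382941545.
Divide by 2^4 − 1 = 15.
Result: 3.3158862770
Correction |R − A(h/2)| = 2.595e-03; gap |A(h/2) − A(h)| = 3.892e-02.

3.315886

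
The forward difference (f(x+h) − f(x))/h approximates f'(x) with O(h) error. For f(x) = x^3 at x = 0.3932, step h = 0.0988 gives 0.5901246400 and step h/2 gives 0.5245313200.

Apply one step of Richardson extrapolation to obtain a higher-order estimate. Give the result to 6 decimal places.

The method has order 1: 2^1 = 2.
2×0.5245313200 = 1.0490626400; 1.0490626400 − 0.5901246400 = 0.4589380000
0.4589380000 ÷ 1 = 0.4589380000

0.458938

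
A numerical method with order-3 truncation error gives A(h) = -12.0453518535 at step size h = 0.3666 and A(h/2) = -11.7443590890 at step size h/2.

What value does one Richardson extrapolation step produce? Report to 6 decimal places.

-11.701360

The method has order 3: 2^3 = 8.
Numerator 8 × A(h/2) − A(h) = 8 × (-11.7443590890) − (-12.0453518535) = -81.9095208585
Divide by 2^3 − 1 = 7.
So the Richardson estimate is -11.7013601226.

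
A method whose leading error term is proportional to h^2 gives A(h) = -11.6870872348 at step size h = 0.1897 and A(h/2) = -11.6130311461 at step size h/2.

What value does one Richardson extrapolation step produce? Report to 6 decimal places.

r = 2, so 2^r = 4.
4×(-11.6130311461) − (-11.6870872348) = -34.7650373496
Denominator 4 − 1 = 3.
(4×(-11.6130311461) − (-11.6870872348))/(4 − 1) = -11.5883457832

-11.588346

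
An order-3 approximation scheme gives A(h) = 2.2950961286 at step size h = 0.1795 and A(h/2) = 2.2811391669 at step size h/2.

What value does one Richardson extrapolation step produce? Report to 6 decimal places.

Order 3 gives 2^r = 8 and 2^r − 1 = 7.
2^3×A(h/2) = 18.2491133352; minus A(h) gives 15.9540172066.
Divide by 2^3 − 1 = 7.
Result: 2.2791453152

2.279145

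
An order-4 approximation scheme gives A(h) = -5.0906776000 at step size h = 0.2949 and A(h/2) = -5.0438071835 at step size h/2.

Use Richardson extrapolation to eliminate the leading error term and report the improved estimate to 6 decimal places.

Error is O(h^4); halving h shrinks it by 2^4 = 16.
Top: 16(-5.0438071835) − (-5.0906776000) = -75.6102373360
Denominator 16 − 1 = 15.
Extrapolated: (-75.6102373360) / 15 = -5.0406824891
Gap between inputs: 4.687e-02; correction applied: +0.0031246944.

-5.040682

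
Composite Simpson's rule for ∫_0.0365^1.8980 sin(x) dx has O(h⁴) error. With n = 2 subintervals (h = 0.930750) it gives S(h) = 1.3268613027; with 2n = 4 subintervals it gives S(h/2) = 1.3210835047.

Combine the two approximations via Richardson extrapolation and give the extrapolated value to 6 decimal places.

1.320698

r = 4, so 2^r = 16.
Difference of the inputs: 1.3210835047 − 1.3268613027 = -0.0057777980
Correction (A(h/2) − A(h))/(16 − 1) = (-0.0057777980)/15 = -0.0003851865
R = 1.3210835047 − 0.0003851865 = 1.3206983182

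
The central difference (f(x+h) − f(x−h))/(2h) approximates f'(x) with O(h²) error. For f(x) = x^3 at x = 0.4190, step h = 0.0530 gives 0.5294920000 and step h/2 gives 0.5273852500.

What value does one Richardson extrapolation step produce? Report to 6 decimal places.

0.526683

Method order is 2; weight 2^2 = 4.
4 × 0.5273852500 = 2.1095410000; subtract 0.5294920000 → 1.5800490000
R = 1.5800490000/3 = 0.5266830000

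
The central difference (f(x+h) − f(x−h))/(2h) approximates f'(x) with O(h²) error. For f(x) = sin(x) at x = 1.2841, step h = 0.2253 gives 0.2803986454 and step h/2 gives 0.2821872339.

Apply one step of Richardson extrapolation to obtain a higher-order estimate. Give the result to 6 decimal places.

0.282783

r = 2, so 2^r = 4.
A(h/2) − A(h) = 0.2821872339 − 0.2803986454 = 0.0017885885
Correction (A(h/2) − A(h))/(4 − 1) = 0.0017885885/3 = 0.0005961962
R = A(h/2) + (A(h/2) − A(h))/3 = 0.2821872339 + 0.0005961962 = 0.2827834301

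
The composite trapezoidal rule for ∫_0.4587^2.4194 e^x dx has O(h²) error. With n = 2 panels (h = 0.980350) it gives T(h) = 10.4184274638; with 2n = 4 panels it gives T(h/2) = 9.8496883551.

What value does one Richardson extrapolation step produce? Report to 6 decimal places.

r = 2, so 2^r = 4.
Weighted: 39.3987534204 − 10.4184274638 = 28.9803259566
Denominator 4 − 1 = 3.
So the Richardson estimate is 9.6601086522.
Gap between inputs: 5.687e-01; correction applied: −0.1895797029.

9.660109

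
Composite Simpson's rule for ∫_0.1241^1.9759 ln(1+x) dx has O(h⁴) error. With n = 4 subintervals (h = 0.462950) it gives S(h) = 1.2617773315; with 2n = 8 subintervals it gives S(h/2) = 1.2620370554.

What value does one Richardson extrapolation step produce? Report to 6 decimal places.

Order 4 gives 2^r = 16 and 2^r − 1 = 15.
Numerator 16*A(h/2) − A(h) = 16*1.2620370554 − 1.2617773315 = 18.9308155549
(16*1.2620370554 − 1.2617773315)/(16 − 1) = 1.2620543703

1.262054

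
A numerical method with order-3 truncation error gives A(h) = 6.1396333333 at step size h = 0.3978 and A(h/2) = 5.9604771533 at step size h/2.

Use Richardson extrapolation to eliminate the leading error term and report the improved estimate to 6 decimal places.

r = 3, so 2^r = 8.
8×5.9604771533 = 47.6838172264; subtract 6.1396333333 → 41.5441838931
Divide by 2^3 − 1 = 7.
Extrapolated: 41.5441838931 / 7 = 5.9348834133
Correction |R − A(h/2)| = 2.559e-02; gap |A(h/2) − A(h)| = 1.792e-01.

5.934883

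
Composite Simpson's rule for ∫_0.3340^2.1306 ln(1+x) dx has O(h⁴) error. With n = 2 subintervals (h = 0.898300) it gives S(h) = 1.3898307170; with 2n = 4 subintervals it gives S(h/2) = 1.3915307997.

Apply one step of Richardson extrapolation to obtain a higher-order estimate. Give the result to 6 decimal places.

1.391644

r = 4, so 2^r = 16.
A(h/2) − A(h) = 1.3915307997 − 1.3898307170 = 0.0017000827
Divide by 2^4 − 1 = 15: 0.0017000827/15 = 0.0001133388
R = 1.3915307997 + 0.0001133388 = 1.3916441385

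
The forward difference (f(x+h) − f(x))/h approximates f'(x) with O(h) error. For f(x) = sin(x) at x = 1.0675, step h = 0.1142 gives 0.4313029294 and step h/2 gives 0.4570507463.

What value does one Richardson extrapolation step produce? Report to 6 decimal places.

Leading term ∝ h^1; use weight 2 = 2^1.
A(h/2) − A(h) = 0.4570507463 − 0.4313029294 = 0.0257478169
Divide by 2^1 − 1 = 1: 0.0257478169/1 = 0.0257478169
R = 0.4570507463 + 0.0257478169 = 0.4827985632

0.482799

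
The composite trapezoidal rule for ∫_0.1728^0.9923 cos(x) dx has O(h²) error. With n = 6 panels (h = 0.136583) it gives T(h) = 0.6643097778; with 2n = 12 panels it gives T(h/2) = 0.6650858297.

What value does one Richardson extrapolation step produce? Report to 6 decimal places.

r = 2: numerator weight 4, denominator 3.
Top: 4(0.6650858297) − (0.6643097778) = 1.9960335410
Denominator 4 − 1 = 3.
1.9960335410 ÷ 3 = 0.6653445137
Gap between inputs: 7.761e-04; correction applied: +0.0002586840.

0.665345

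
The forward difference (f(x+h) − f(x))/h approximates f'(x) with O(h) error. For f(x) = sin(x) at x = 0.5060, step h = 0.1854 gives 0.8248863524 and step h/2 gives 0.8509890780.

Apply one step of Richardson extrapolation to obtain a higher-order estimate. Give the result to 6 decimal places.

0.877092

r = 1, so 2^r = 2.
Weighted: 1.7019781560 − 0.8248863524 = 0.8770918036
Divide by 2^1 − 1 = 1.
Result: 0.8770918036
Shift from A(h/2): +0.0261027256.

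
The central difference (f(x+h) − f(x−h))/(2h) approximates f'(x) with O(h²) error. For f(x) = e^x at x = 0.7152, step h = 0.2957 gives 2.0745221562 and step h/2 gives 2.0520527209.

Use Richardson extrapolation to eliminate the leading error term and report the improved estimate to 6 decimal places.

Order 2 gives 2^r = 4 and 2^r − 1 = 3.
Top: 4(2.0520527209) − (2.0745221562) = 6.1336887274
Extrapolated: 6.1336887274 / 3 = 2.0445629091
Shift from A(h/2): −0.0074898118.

2.044563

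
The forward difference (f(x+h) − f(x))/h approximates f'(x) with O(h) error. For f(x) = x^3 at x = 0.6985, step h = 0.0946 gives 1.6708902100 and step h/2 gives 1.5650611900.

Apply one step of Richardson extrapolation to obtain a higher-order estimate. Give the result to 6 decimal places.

1.459232

r = 1, so 2^r = 2.
2 × 1.5650611900 = 3.1301223800; subtract 1.6708902100 → 1.4592321700
Denominator 2 − 1 = 1.
Extrapolated: 1.4592321700 / 1 = 1.4592321700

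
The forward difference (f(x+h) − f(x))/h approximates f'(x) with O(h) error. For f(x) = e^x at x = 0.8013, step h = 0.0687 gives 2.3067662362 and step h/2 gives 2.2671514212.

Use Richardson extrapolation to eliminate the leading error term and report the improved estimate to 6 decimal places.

Leading term ∝ h^1; use weight 2 = 2^1.
2×2.2671514212 − 2.3067662362 = 2.2275366062
Denominator 2 − 1 = 1.
R = 2.2275366062/1 = 2.2275366062

2.227537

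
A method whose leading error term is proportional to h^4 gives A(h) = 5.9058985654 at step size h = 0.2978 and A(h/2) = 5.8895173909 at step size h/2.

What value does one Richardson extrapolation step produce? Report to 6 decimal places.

5.888425

With r = 4 the leading error scales as h^4, so the weight is 2^4 = 16.
16 × 5.8895173909 = 94.2322782544; subtract 5.9058985654 → 88.3263796890
R = 88.3263796890/15 = 5.8884253126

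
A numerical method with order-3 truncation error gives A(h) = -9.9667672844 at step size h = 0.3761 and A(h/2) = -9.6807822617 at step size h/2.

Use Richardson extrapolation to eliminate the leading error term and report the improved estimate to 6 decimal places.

-9.639927

Order 3 gives 2^r = 8 and 2^r − 1 = 7.
8·(-9.6807822617) = -77.4462580936; (-77.4462580936) − (-9.9667672844) = -67.4794908092
(8·(-9.6807822617) − (-9.9667672844))/(8 − 1) = -9.6399272585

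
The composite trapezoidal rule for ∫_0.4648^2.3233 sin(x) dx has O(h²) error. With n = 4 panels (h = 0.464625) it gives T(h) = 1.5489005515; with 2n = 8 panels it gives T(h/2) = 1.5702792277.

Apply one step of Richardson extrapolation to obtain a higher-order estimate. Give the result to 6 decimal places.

1.577405

Leading term ∝ h^2; use weight 4 = 2^2.
4*1.5702792277 = 6.2811169108; subtract 1.5489005515 → 4.7322163593
Divide by 2^2 − 1 = 3.
4.7322163593 ÷ 3 = 1.5774054531
Shift from A(h/2): +0.0071262254.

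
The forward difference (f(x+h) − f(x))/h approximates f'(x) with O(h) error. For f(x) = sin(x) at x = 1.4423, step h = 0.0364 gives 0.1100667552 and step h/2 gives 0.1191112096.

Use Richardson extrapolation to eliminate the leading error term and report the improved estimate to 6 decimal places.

0.128156

r = 1, so 2^r = 2.
2·0.1191112096 = 0.2382224192; 0.2382224192 − 0.1100667552 = 0.1281556640
Denominator 2 − 1 = 1.
So the Richardson estimate is 0.1281556640.
Shift from A(h/2): +0.0090444544.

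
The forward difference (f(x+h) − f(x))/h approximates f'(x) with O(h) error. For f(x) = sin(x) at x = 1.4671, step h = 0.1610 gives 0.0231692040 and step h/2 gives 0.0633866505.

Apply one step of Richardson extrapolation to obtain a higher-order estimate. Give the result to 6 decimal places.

Order 1 gives 2^r = 2 and 2^r − 1 = 1.
Weighted: 0.1267733010 − 0.0231692040 = 0.1036040970
Denominator 2 − 1 = 1.
R = 0.1036040970/1 = 0.1036040970

0.103604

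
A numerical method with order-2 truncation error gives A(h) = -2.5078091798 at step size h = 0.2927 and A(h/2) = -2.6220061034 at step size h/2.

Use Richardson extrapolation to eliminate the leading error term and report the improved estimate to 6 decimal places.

r = 2, so 2^r = 4.
4·(-2.6220061034) = -10.4880244136; (-10.4880244136) − (-2.5078091798) = -7.9802152338
(-7.9802152338) ÷ 3 = -2.6600717446

-2.660072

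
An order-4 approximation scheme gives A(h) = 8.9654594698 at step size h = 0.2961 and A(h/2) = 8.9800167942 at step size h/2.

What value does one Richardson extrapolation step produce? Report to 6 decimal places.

r = 4, so 2^r = 16.
Weighted: 143.6802687072 − 8.9654594698 = 134.7148092374
Divide by 2^4 − 1 = 15.
So the Richardson estimate is 8.9809872825.

8.980987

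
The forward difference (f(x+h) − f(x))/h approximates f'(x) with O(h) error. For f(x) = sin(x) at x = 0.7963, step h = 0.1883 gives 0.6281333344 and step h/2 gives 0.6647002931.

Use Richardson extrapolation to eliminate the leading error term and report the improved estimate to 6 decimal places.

0.701267

The method has order 1: 2^1 = 2.
Numerator 2×A(h/2) − A(h) = 2×0.6647002931 − 0.6281333344 = 0.7012672518
R = 0.7012672518/1 = 0.7012672518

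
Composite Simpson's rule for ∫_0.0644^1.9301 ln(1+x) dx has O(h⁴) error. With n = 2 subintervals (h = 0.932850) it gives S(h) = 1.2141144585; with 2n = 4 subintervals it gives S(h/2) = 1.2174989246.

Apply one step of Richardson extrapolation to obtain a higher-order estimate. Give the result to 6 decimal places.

1.217725

r = 4: numerator weight 16, denominator 15.
Top: 16(1.2174989246) − (1.2141144585) = 18.2658683351
18.2658683351 ÷ 15 = 1.2177245557
Gap between inputs: 3.384e-03; correction applied: +0.0002256311.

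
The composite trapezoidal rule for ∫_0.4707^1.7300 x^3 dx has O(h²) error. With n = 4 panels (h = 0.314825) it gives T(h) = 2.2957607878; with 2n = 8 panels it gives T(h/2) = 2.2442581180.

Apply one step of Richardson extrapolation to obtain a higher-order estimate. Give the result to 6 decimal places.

2.227091

r = 2: numerator weight 4, denominator 3.
4×2.2442581180 − 2.2957607878 = 6.6812716842
Divide by 2^2 − 1 = 3.
R = 6.6812716842/3 = 2.2270905614
Shift from A(h/2): −0.0171675566.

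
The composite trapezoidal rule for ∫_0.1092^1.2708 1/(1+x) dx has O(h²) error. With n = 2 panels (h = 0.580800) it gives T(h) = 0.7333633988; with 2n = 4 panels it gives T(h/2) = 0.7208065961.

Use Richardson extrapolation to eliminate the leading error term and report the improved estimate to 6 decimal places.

0.716621

r = 2: numerator weight 4, denominator 3.
Weighted: 2.8832263844 − 0.7333633988 = 2.1498629856
Divide by 2^2 − 1 = 3.
(4 × 0.7208065961 − 0.7333633988)/(4 − 1) = 0.7166209952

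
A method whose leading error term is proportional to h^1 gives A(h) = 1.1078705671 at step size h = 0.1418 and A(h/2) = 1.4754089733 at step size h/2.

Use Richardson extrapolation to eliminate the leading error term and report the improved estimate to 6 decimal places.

1.842947

Error is O(h^1); halving h shrinks it by 2^1 = 2.
Weighted: 2.9508179466 − 1.1078705671 = 1.8429473795
Denominator 2 − 1 = 1.
So the Richardson estimate is 1.8429473795.
Shift from A(h/2): +0.3675384062.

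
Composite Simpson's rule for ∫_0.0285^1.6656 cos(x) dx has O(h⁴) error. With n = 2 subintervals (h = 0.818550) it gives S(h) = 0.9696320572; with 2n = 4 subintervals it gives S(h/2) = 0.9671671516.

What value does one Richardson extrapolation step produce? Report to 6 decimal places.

Method order is 4; weight 2^4 = 16.
Numerator 16×A(h/2) − A(h) = 16×0.9671671516 − 0.9696320572 = 14.5050423684
R = 14.5050423684/15 = 0.9670028246

0.967003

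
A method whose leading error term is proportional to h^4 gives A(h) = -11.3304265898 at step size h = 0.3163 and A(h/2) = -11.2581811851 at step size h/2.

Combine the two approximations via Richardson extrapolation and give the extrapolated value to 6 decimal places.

-11.253365

r = 4: numerator weight 16, denominator 15.
Weighted: (-180.1308989616) − (-11.3304265898) = -168.8004723718
Denominator 16 − 1 = 15.
(16 × (-11.2581811851) − (-11.3304265898))/(16 − 1) = -11.2533648248
Shift from A(h/2): +0.0048163603.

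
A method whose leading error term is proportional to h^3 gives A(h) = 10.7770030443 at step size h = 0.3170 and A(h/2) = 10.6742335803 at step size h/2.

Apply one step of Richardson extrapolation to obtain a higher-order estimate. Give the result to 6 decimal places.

10.659552

The method has order 3: 2^3 = 8.
Difference of the inputs: 10.6742335803 − 10.7770030443 = -0.1027694640
Divide by 2^3 − 1 = 7: (-0.1027694640)/7 = -0.0146813520
R = 10.6742335803 − 0.0146813520 = 10.6595522283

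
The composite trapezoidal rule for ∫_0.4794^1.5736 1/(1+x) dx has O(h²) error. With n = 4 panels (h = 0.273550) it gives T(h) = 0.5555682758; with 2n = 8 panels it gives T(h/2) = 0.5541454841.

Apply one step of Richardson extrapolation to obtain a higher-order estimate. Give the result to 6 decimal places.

r = 2, so 2^r = 4.
4*0.5541454841 = 2.2165819364; subtract 0.5555682758 → 1.6610136606
Extrapolated: 1.6610136606 / 3 = 0.5536712202
Shift from A(h/2): −0.0004742639.

0.553671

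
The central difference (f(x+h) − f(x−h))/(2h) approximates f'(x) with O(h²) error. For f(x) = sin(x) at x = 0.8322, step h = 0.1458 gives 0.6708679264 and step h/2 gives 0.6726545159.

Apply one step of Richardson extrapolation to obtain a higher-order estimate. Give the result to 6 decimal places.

0.673250

The method has order 2: 2^2 = 4.
Numerator 4 × A(h/2) − A(h) = 4 × 0.6726545159 − 0.6708679264 = 2.0197501372
Denominator 4 − 1 = 3.
Extrapolated: 2.0197501372 / 3 = 0.6732500457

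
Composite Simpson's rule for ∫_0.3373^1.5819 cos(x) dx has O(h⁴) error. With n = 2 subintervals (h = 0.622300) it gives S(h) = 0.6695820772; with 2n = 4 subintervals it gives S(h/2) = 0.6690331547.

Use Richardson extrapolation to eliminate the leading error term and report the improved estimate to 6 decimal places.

0.668997

Order 4 gives 2^r = 16 and 2^r − 1 = 15.
16*0.6690331547 = 10.7045304752; subtract 0.6695820772 → 10.0349483980
Denominator 16 − 1 = 15.
Result: 0.6689965599
Gap between inputs: 5.489e-04; correction applied: −0.0000365948.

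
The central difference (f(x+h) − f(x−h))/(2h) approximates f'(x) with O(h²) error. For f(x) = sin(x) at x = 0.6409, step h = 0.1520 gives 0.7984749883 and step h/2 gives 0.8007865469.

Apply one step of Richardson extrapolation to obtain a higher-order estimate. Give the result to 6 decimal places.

r = 2, so 2^r = 4.
Difference of the inputs: 0.8007865469 − 0.7984749883 = 0.0023115586
Divide by 2^2 − 1 = 3: 0.0023115586/3 = 0.0007705195
R = A(h/2) + (A(h/2) − A(h))/3 = 0.8007865469 + 0.0007705195 = 0.8015570664

0.801557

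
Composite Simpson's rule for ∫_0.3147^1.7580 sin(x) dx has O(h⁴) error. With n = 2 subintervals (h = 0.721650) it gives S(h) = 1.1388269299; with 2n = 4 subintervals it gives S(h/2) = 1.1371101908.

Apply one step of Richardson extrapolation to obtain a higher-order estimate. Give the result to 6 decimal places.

1.136996

Order 4 gives 2^r = 16 and 2^r − 1 = 15.
Numerator 16·A(h/2) − A(h) = 16·1.1371101908 − 1.1388269299 = 17.0549361229
Divide by 2^4 − 1 = 15.
(16·1.1371101908 − 1.1388269299)/(16 − 1) = 1.1369957415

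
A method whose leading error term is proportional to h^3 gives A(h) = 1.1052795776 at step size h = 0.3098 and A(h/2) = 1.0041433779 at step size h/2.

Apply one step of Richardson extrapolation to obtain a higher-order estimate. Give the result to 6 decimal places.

r = 3: numerator weight 8, denominator 7.
8 × 1.0041433779 = 8.0331470232; 8.0331470232 − 1.1052795776 = 6.9278674456
Denominator 8 − 1 = 7.
R = 6.9278674456/7 = 0.9896953494
Shift from A(h/2): −0.0144480285.

0.989695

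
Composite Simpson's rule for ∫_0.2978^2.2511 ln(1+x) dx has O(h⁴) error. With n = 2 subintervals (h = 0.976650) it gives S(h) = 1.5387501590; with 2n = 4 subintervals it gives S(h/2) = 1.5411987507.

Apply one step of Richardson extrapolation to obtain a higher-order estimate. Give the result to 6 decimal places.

Method order is 4; weight 2^4 = 16.
16 × 1.5411987507 = 24.6591800112; subtract 1.5387501590 → 23.1204298522
(16 × 1.5411987507 − 1.5387501590)/(16 − 1) = 1.5413619901
Correction |R − A(h/2)| = 1.632e-04; gap |A(h/2) − A(h)| = 2.449e-03.

1.541362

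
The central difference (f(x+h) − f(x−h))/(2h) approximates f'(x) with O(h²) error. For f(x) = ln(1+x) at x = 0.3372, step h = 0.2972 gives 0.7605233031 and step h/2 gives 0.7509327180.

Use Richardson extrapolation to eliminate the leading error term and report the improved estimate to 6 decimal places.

r = 2, so 2^r = 4.
Difference of the inputs: 0.7509327180 − 0.7605233031 = -0.0095905851
Correction (A(h/2) − A(h))/(4 − 1) = (-0.0095905851)/3 = -0.0031968617
R = A(h/2) + (A(h/2) − A(h))/3 = 0.7509327180 − 0.0031968617 = 0.7477358563
Shift from A(h/2): −0.0031968617.

0.747736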